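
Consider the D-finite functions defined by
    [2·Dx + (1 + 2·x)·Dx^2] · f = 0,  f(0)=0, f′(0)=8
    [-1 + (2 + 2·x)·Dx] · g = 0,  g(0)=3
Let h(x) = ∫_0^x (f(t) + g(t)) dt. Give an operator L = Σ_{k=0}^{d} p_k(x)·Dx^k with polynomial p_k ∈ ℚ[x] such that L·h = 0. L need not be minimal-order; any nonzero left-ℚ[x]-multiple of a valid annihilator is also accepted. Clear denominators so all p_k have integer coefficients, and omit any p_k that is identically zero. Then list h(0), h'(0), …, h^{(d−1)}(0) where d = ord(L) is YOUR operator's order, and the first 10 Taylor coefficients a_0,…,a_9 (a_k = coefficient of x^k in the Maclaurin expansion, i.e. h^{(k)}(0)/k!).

L = (10 + 4·x)·Dx^2 + (29 + 52·x + 20·x^2)·Dx^3 + (6 + 22·x + 24·x^2 + 8·x^3)·Dx^4  (order 4).
h: a_k = 0, 3, 19/4, -67/24, 521/192, -2063/640, 32873/7680, -131261/21504, 1049269/114688, -4195591/294912, …
ICs: h(0) = 0, h′(0) = 3, h′′(0) = 19/2, h′′′(0) = -67/4.

f: a_k = 0, 8, -8, 32/3, -16, 128/5, -128/3, 512/7, -128, 2048/9, …
g: a_k = 3, 3/2, -3/8, 3/16, -15/128, 21/256, -63/1024, 99/2048, -1287/32768, 2145/65536, …
f+g: L₀ = lclm(L_f,L_g), ord ≤ 2+1.
Integrate: L := L₀·Dx.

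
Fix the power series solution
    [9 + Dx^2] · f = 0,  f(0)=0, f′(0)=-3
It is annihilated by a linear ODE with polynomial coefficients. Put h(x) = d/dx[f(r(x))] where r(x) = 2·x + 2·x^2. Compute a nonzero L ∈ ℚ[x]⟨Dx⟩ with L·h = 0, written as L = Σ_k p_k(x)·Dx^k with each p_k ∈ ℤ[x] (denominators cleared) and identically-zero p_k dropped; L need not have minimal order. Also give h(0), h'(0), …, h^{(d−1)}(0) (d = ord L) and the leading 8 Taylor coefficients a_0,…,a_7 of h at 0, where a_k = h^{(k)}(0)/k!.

f: a_k = 0, -3, 0, 9/2, 0, -81/40, 0, 243/560, …
h₀=f(r): pull back L_f along r ⇒ L₀.
Derive L from L₀ (diff closure).
L = (48 + 288·x + 864·x^2 + 1152·x^3 + 576·x^4) + (-6 - 12·x)·Dx + (1 + 4·x + 4·x^2)·Dx^2  (order 2).
h: a_k = -6, -12, 108, 432, 216, -1728, -20736/5, -10368/5, …
ICs: h(0) = -6, h′(0) = -12.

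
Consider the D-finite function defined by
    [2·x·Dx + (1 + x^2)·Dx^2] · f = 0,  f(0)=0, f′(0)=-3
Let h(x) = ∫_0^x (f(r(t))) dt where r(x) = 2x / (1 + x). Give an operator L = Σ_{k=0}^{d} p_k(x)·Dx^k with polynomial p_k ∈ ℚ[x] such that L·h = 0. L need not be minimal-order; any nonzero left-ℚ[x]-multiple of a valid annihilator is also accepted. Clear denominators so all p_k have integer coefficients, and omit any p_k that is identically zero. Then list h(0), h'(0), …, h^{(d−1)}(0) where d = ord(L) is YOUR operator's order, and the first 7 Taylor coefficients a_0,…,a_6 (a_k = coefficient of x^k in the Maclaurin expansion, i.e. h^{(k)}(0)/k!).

f: a_k = 0, -3, 0, 1, 0, -3/5, 0, …
h₀=f(r): pull back L_f along r ⇒ L₀.
h=∫h₀ ⇒ L = L₀·Dx.
L = (2 + 10·x)·Dx^2 + (1 + 2·x + 5·x^2)·Dx^3  (order 3).
h: a_k = 0, 0, -3, 2, 1/2, -18/5, 19/5, …
ICs: h(0) = 0, h′(0) = 0, h′′(0) = -6.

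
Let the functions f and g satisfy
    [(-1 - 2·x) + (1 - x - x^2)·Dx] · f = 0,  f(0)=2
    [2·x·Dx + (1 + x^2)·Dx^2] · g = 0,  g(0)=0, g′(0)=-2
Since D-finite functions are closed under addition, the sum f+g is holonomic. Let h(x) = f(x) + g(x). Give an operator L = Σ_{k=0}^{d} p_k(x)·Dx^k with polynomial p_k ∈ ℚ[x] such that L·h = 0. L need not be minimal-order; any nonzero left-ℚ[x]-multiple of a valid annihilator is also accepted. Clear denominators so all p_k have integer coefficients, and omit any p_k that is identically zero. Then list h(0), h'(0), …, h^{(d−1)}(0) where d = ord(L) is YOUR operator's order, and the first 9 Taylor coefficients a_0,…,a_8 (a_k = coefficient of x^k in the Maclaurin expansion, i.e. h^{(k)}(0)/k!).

f: a_k = 2, 2, 4, 6, 10, 16, 26, 42, 68, …
g: a_k = 0, -2, 0, 2/3, 0, -2/5, 0, 2/7, 0, …
f+g: L₀ = lclm(L_f,L_g), ord ≤ 1+2.
L = (-4 + 16·x + 64·x^2 + 72·x^3 + 66·x^4 + 6·x^6)·Dx + (10 + 24·x + 28·x^2 + 60·x^3 + 65·x^4 + 50·x^5 + 3·x^6 + 6·x^7)·Dx^2 + (-2 - 2·x - 2·x^2 + 8·x^3 + 5·x^4 + 11·x^5 + 6·x^6 + x^7 + x^8)·Dx^3  (order 3).
h: a_k = 2, 0, 4, 20/3, 10, 78/5, 26, 296/7, 68, …
ICs: h(0) = 2, h′(0) = 0, h′′(0) = 8.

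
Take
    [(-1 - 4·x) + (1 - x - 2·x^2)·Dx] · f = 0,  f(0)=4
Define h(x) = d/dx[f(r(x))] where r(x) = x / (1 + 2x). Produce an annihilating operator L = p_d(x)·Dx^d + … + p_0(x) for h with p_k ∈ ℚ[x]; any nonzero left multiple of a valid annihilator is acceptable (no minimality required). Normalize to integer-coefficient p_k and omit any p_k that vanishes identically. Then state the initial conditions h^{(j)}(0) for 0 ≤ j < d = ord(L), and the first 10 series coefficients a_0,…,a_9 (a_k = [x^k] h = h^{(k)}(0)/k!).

f: a_k = 4, 4, 12, 20, 44, 84, 172, 340, 684, 1364, …
Substitute x→r, Dx→(1/r')Dx; clear ⇒ L₀.
Differentiate: ansatz ord ≤ ord L₀ ⇒ L.
L = 2 + (-1 - 11·x - 36·x^2 - 36·x^3)·Dx  (order 1).
h: a_k = 4, 8, -36, 144, -540, 1944, -6804, 23328, -78732, 262440, …
ICs: h(0) = 4.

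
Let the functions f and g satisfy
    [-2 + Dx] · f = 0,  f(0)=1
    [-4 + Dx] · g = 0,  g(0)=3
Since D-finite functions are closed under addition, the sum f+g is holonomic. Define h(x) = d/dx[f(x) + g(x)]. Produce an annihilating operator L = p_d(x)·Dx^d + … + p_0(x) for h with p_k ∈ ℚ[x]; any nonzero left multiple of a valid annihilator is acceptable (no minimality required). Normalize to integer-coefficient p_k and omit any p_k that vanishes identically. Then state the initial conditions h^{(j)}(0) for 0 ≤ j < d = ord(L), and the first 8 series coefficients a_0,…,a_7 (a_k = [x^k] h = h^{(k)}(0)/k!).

L = 8 - 6·Dx + Dx^2  (order 2).
h: a_k = 14, 52, 100, 392/3, 388/3, 1544/15, 616/9, 12304/315, …
ICs: h(0) = 14, h′(0) = 52.

f: a_k = 1, 2, 2, 4/3, 2/3, 4/15, 4/45, 8/315, …
g: a_k = 3, 12, 24, 32, 32, 128/5, 256/15, 1024/105, …
L₀ := lclm(L_f,L_g); ord L₀ ≤ 1+1.
Differentiate: ansatz ord ≤ ord L₀ ⇒ L.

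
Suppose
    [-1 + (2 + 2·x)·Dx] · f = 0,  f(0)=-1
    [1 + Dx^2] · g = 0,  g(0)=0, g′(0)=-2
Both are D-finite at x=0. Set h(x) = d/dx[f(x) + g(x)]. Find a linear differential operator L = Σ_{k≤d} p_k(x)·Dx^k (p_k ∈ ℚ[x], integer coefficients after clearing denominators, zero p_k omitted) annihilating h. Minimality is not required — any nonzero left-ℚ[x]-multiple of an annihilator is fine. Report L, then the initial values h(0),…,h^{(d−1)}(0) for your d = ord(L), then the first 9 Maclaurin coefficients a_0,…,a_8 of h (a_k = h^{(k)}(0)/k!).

L = (-19 - 8·x - 4·x^2) + (-14 - 30·x - 24·x^2 - 8·x^3)·Dx + (-19 - 8·x - 4·x^2)·Dx^2 + (-14 - 30·x - 24·x^2 - 8·x^3)·Dx^3  (order 3).
h: a_k = -5/2, 1/4, 13/16, 5/32, -169/768, 63/512, -10139/92160, 429/4096, -2028049/20643840, …
ICs: h(0) = -5/2, h′(0) = 1/4, h′′(0) = 13/8.

f: a_k = -1, -1/2, 1/8, -1/16, 5/128, -7/256, 21/1024, -33/2048, 429/32768, …
g: a_k = 0, -2, 0, 1/3, 0, -1/60, 0, 1/2520, 0, …
h₀=f+g: left-lcm gives L₀, ord ≤ 3.
Differentiate: ansatz ord ≤ ord L₀ ⇒ L.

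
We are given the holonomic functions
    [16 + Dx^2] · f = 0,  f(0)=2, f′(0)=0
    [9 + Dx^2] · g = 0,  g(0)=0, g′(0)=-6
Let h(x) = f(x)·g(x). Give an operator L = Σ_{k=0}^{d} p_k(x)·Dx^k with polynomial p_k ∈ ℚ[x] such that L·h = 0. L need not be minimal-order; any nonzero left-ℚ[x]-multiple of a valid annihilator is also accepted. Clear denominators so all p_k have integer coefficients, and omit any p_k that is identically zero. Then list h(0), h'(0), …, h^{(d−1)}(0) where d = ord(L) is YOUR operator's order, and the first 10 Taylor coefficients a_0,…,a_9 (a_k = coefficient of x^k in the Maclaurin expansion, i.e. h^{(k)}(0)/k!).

L = 49 + 50·Dx^2 + Dx^4  (order 4).
h: a_k = 0, -12, 0, 114, 0, -2801/10, 0, 137257/420, 0, -747289/3360, …
ICs: h(0) = 0, h′(0) = -12, h′′(0) = 0, h′′′(0) = 684.

f: a_k = 2, 0, -16, 0, 64/3, 0, -512/45, 0, 1024/315, 0, …
g: a_k = 0, -6, 0, 9, 0, -81/20, 0, 243/280, 0, -243/2240, …
h₀=f·g: eliminate ⇒ L₀, order ≤ 2·2.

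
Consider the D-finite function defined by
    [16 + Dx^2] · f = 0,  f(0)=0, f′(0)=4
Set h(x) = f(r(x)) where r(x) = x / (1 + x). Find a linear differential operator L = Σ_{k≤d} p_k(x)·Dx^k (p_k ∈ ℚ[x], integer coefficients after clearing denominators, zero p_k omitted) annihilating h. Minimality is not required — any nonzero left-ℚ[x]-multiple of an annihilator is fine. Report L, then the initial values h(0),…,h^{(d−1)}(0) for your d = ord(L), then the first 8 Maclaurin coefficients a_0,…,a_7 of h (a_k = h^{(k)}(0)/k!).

L = 16 + (2 + 6·x + 6·x^2 + 2·x^3)·Dx + (1 + 4·x + 6·x^2 + 4·x^3 + x^4)·Dx^2  (order 2).
h: a_k = 0, 4, -4, -20/3, 28, -772/15, 60, -9844/315, …
ICs: h(0) = 0, h′(0) = 4.

f: a_k = 0, 4, 0, -32/3, 0, 128/15, 0, -1024/315, …
Change of var in L_f (x↦r) gives L₀.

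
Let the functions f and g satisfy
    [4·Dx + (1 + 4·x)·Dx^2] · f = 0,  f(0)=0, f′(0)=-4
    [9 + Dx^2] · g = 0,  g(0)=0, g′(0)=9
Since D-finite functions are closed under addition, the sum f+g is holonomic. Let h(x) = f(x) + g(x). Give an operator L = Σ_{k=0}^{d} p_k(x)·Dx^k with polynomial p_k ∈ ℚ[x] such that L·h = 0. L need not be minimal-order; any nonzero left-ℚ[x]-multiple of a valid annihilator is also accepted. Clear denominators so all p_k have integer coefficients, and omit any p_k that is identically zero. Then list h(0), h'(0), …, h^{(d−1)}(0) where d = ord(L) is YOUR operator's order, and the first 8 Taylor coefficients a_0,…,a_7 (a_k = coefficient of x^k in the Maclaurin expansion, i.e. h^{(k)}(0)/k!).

f: a_k = 0, -4, 8, -64/3, 64, -1024/5, 2048/3, -16384/7, …
g: a_k = 0, 9, 0, -27/2, 0, 243/40, 0, -729/560, …
h₀=f+g: left-lcm gives L₀, ord ≤ 4.
L = (3780 + 2592·x + 5184·x^2)·Dx + (369 + 2124·x + 3888·x^2 + 5184·x^3)·Dx^2 + (420 + 288·x + 576·x^2)·Dx^3 + (41 + 236·x + 432·x^2 + 576·x^3)·Dx^4  (order 4).
h: a_k = 0, 5, 8, -209/6, 64, -7949/40, 2048/3, -1311449/560, …
ICs: h(0) = 0, h′(0) = 5, h′′(0) = 16, h′′′(0) = -209.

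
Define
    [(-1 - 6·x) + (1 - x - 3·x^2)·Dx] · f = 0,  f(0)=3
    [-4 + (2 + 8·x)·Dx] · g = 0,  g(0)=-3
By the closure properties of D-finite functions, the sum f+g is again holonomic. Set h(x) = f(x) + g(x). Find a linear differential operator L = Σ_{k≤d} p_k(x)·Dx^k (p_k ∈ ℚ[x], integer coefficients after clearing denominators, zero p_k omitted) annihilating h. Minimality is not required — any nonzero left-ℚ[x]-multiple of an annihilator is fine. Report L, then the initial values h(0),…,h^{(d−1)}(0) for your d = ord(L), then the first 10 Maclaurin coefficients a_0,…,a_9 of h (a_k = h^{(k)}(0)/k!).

f: a_k = 3, 3, 12, 21, 57, 120, 291, 651, 1524, 3477, …
g: a_k = -3, -6, 6, -12, 30, -84, 252, -792, 2574, -8580, …
Sum ⇒ L₀ = lclm(L_f,L_g) in ℚ(x)⟨Dx⟩.
L = (-20 - 120·x - 216·x^2 - 360·x^3) + (12 + 74·x + 306·x^2 + 744·x^3 + 900·x^4)·Dx + (1 - 9·x - 73·x^2 - 18·x^3 + 354·x^4 + 360·x^5)·Dx^2  (order 2).
h: a_k = 0, -3, 18, 9, 87, 36, 543, -141, 4098, -5103, …
ICs: h(0) = 0, h′(0) = -3.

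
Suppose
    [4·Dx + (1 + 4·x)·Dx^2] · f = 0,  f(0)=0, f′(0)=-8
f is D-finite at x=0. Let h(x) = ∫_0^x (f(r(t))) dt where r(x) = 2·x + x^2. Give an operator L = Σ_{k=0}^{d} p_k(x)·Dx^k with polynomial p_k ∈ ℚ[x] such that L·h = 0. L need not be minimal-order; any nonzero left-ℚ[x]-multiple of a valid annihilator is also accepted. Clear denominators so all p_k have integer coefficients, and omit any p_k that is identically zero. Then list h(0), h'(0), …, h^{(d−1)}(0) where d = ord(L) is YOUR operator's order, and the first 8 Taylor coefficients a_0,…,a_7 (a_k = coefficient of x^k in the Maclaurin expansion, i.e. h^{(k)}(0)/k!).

L = (7 + 8·x + 4·x^2)·Dx^2 + (1 + 9·x + 12·x^2 + 4·x^3)·Dx^3  (order 3).
h: a_k = 0, 0, -8, 56/3, -208/3, 1552/5, -23168/15, 24704/3, …
ICs: h(0) = 0, h′(0) = 0, h′′(0) = -16.

f: a_k = 0, -8, 16, -128/3, 128, -2048/5, 4096/3, -32768/7, …
h₀=f(r): pull back L_f along r ⇒ L₀.
h=∫h₀ ⇒ L = L₀·Dx.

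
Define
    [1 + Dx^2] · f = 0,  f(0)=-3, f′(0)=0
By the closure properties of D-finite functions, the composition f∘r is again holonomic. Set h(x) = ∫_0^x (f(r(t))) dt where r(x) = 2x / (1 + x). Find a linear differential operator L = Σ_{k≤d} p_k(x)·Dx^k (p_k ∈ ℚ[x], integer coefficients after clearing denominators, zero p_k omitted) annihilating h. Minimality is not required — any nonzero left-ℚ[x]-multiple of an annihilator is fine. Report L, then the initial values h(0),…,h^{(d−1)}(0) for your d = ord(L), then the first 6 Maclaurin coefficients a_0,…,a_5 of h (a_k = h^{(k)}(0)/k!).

L = 4·Dx + (2 + 6·x + 6·x^2 + 2·x^3)·Dx^2 + (1 + 4·x + 6·x^2 + 4·x^3 + x^4)·Dx^3  (order 3).
h: a_k = 0, -3, 0, 2, -3, 16/5, …
ICs: h(0) = 0, h′(0) = -3, h′′(0) = 0.

f: a_k = -3, 0, 3/2, 0, -1/8, 0, …
Change of var in L_f (x↦r) gives L₀.
Integrate: L := L₀·Dx.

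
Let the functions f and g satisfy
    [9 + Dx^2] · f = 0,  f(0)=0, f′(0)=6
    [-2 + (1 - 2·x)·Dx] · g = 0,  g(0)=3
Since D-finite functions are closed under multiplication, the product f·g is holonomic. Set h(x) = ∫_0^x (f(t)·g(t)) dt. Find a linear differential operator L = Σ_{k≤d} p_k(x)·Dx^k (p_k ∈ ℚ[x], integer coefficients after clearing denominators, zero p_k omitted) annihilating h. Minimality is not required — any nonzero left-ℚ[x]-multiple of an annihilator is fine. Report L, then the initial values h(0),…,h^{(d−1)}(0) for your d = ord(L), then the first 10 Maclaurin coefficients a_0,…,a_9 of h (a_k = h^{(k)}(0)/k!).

f: a_k = 0, 6, 0, -9, 0, 81/20, 0, -243/280, 0, 243/2240, …
g: a_k = 3, 6, 12, 24, 48, 96, 192, 384, 768, 1536, …
h₀=f·g: eliminate ⇒ L₀, order ≤ 2·1.
h=∫h₀ ⇒ L = L₀·Dx.
L = (-9 + 18·x)·Dx + 4·Dx^2 + (-1 + 2·x)·Dx^3  (order 3).
h: a_k = 0, 0, 9, 12, 45/4, 18, 1281/40, 549/10, 214479/2240, 23831/140, …
ICs: h(0) = 0, h′(0) = 0, h′′(0) = 18.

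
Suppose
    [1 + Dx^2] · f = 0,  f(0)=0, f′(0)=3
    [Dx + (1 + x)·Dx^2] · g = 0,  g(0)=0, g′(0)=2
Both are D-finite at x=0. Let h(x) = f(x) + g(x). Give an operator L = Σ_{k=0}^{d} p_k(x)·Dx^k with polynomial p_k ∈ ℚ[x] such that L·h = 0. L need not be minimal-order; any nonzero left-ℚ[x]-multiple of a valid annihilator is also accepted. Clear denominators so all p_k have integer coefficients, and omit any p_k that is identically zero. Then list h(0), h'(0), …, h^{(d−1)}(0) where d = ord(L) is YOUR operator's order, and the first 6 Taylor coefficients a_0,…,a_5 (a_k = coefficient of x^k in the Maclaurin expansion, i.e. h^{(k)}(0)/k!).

f: a_k = 0, 3, 0, -1/2, 0, 1/40, …
g: a_k = 0, 2, -1, 2/3, -1/2, 2/5, …
Weyl lclm of L_f,L_g ⇒ L₀ (ord ≤ 4).
L = (7 + 2·x + x^2)·Dx + (3 + 5·x + 3·x^2 + x^3)·Dx^2 + (7 + 2·x + x^2)·Dx^3 + (3 + 5·x + 3·x^2 + x^3)·Dx^4  (order 4).
h: a_k = 0, 5, -1, 1/6, -1/2, 17/40, …
ICs: h(0) = 0, h′(0) = 5, h′′(0) = -2, h′′′(0) = 1.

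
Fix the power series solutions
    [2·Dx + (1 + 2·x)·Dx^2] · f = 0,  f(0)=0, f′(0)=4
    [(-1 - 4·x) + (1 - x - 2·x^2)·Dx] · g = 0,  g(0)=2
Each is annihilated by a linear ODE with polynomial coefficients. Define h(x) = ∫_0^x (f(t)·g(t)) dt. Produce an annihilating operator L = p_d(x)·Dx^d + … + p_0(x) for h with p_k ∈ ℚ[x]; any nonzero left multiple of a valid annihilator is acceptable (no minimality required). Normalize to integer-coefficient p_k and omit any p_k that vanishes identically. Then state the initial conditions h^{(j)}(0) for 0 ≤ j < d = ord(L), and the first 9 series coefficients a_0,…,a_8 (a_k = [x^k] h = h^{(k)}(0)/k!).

f: a_k = 0, 4, -4, 16/3, -8, 64/5, -64/3, 256/7, -64, …
g: a_k = 2, 2, 6, 10, 22, 42, 86, 170, 342, …
h₀=f·g: eliminate ⇒ L₀, order ≤ 2·1.
h=∫h₀ ⇒ L = L₀·Dx.
L = (6 + 16·x)·Dx + (14·x + 20·x^2)·Dx^2 + (-1 - x + 4·x^2 + 4·x^3)·Dx^3  (order 3).
h: a_k = 0, 0, 4, 0, 20/3, 32/15, 224/15, 1024/105, 4208/105, …
ICs: h(0) = 0, h′(0) = 0, h′′(0) = 8.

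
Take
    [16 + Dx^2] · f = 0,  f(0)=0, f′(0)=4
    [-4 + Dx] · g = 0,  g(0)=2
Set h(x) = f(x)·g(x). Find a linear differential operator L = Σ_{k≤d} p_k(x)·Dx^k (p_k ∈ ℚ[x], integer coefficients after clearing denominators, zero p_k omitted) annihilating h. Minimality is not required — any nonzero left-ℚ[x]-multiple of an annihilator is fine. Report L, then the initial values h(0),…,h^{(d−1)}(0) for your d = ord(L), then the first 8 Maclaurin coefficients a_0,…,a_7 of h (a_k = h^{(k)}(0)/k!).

f: a_k = 0, 4, 0, -32/3, 0, 128/15, 0, -1024/315, …
g: a_k = 2, 8, 16, 64/3, 64/3, 256/15, 512/45, 2048/315, …
h₀=f·g: eliminate ⇒ L₀, order ≤ 2·1.
L = 32 - 8·Dx + Dx^2  (order 2).
h: a_k = 0, 8, 32, 128/3, 0, -1024/15, -4096/45, -16384/315, …
ICs: h(0) = 0, h′(0) = 8.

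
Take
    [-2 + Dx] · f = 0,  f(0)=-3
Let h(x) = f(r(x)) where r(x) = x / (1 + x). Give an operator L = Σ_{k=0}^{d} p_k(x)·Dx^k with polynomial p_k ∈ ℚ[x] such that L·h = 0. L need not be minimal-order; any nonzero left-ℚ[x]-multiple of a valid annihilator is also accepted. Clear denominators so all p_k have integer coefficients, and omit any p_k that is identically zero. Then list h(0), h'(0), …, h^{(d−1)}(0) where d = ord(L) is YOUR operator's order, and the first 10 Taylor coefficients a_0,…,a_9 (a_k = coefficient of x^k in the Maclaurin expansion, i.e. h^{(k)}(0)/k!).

f: a_k = -3, -6, -6, -4, -2, -4/5, -4/15, -8/105, -2/105, -4/945, …
Change of var in L_f (x↦r) gives L₀.
L = -2 + (1 + 2·x + x^2)·Dx  (order 1).
h: a_k = -3, -6, 0, 2, -2, 6/5, -4/15, -10/21, 32/35, -142/135, …
ICs: h(0) = -3.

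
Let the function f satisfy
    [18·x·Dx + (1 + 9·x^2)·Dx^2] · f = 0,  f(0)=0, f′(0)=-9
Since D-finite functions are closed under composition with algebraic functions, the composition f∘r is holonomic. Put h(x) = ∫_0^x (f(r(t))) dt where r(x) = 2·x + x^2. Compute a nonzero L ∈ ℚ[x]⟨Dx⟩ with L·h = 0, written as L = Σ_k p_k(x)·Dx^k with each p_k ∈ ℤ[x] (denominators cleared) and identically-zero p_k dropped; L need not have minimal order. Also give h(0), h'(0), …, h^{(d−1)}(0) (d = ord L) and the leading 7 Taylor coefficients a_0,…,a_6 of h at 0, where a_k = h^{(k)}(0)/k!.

L = (-1 + 72·x + 144·x^2 + 108·x^3 + 27·x^4)·Dx^2 + (1 + x + 36·x^2 + 72·x^3 + 45·x^4 + 9·x^5)·Dx^3  (order 3).
h: a_k = 0, 0, -9, -3, 54, 324/5, -3753/5, …
ICs: h(0) = 0, h′(0) = 0, h′′(0) = -18.

f: a_k = 0, -9, 0, 27, 0, -729/5, 0, …
f∘r: x↦r, Dx↦Dx/r' in L_f ⇒ L₀.
h=∫h₀ ⇒ L = L₀·Dx.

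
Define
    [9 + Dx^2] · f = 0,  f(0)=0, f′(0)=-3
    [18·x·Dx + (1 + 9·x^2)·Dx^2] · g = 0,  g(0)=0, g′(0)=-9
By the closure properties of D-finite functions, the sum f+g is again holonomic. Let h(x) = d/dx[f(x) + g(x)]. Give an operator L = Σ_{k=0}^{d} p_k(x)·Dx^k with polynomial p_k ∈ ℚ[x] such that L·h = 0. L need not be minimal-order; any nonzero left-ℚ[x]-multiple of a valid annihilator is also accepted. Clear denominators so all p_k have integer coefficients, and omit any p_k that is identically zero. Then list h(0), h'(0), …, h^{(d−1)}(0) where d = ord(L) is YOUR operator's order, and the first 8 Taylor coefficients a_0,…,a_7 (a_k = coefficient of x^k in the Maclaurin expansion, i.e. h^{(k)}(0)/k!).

f: a_k = 0, -3, 0, 9/2, 0, -81/40, 0, 243/560, …
g: a_k = 0, -9, 0, 27, 0, -729/5, 0, 6561/7, …
Weyl lclm of L_f,L_g ⇒ L₀ (ord ≤ 4).
h₀' ⇒ L via d/dx closure of L₀.
L = (-1782·x + 20412·x^3 + 13122·x^5) + (-9 + 567·x^2 + 6561·x^4 + 6561·x^6)·Dx + (-198·x + 2268·x^3 + 1458·x^5)·Dx^2 + (-1 + 63·x^2 + 729·x^4 + 729·x^6)·Dx^3  (order 3).
h: a_k = -12, 0, 189/2, 0, -5913/8, 0, 525123/80, 0, …
ICs: h(0) = -12, h′(0) = 0, h′′(0) = 189.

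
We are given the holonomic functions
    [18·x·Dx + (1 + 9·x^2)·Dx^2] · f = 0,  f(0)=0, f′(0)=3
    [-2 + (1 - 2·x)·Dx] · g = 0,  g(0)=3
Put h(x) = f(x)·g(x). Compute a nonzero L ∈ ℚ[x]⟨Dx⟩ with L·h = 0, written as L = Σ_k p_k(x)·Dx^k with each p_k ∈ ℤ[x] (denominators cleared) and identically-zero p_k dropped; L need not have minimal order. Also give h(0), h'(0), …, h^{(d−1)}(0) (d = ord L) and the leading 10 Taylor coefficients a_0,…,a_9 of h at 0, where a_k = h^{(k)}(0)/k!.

f: a_k = 0, 3, 0, -9, 0, 243/5, 0, -2187/7, 0, 2187, …
g: a_k = 3, 6, 12, 24, 48, 96, 192, 384, 768, 1536, …
f·g: L₀ = L_f ⊗_s L_g, ord ≤ 2·1.
L = 36·x + (4 - 18·x + 72·x^2)·Dx + (-1 + 2·x - 9·x^2 + 18·x^3)·Dx^2  (order 2).
h: a_k = 0, 9, 18, 9, 18, 909/5, 1818/5, -7353/35, -14706/35, 200223/35, …
ICs: h(0) = 0, h′(0) = 9.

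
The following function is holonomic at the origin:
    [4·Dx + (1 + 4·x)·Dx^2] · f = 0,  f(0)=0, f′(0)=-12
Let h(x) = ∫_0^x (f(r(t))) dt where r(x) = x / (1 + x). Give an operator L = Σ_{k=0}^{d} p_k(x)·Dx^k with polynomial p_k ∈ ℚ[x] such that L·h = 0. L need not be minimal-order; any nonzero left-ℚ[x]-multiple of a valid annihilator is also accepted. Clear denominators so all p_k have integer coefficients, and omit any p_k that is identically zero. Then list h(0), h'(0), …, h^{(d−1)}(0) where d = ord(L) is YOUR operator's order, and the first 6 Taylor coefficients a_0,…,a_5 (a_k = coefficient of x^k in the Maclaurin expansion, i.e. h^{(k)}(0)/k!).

L = (6 + 10·x)·Dx^2 + (1 + 6·x + 5·x^2)·Dx^3  (order 3).
h: a_k = 0, 0, -6, 12, -31, 468/5, …
ICs: h(0) = 0, h′(0) = 0, h′′(0) = -12.

f: a_k = 0, -12, 24, -64, 192, -3072/5, …
Substitute x→r, Dx→(1/r')Dx; clear ⇒ L₀.
Integrate: L := L₀·Dx.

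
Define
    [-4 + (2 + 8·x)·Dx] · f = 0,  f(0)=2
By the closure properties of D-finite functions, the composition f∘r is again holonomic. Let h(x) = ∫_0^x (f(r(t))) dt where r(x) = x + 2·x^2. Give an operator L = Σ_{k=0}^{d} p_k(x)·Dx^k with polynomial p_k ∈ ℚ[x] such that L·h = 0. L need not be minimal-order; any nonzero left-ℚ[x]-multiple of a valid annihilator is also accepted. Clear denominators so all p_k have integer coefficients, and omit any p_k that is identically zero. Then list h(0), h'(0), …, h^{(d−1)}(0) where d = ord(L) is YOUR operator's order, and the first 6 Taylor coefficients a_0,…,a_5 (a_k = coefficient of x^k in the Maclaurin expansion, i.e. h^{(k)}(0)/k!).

L = (-2 - 8·x)·Dx + (1 + 4·x + 8·x^2)·Dx^2  (order 2).
h: a_k = 0, 2, 2, 4/3, -2, 12/5, …
ICs: h(0) = 0, h′(0) = 2.

f: a_k = 2, 4, -4, 8, -20, 56, …
h₀=f(r): pull back L_f along r ⇒ L₀.
h=∫h₀ ⇒ L = L₀·Dx.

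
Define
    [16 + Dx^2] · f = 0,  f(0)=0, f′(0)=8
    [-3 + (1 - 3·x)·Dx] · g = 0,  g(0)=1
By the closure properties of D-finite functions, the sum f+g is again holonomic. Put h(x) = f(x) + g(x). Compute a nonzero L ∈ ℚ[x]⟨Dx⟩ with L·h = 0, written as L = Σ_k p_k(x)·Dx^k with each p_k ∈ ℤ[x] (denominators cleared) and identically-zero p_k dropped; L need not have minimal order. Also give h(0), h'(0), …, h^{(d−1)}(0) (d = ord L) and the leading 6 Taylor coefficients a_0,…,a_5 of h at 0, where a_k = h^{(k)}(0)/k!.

f: a_k = 0, 8, 0, -64/3, 0, 256/15, …
g: a_k = 1, 3, 9, 27, 81, 243, …
Weyl lclm of L_f,L_g ⇒ L₀ (ord ≤ 3).
L = (-1680 + 2304·x - 3456·x^2) + (272 - 1584·x + 3456·x^2 - 3456·x^3)·Dx + (-105 + 144·x - 216·x^2)·Dx^2 + (17 - 99·x + 216·x^2 - 216·x^3)·Dx^3  (order 3).
h: a_k = 1, 11, 9, 17/3, 81, 3901/15, …
ICs: h(0) = 1, h′(0) = 11, h′′(0) = 18.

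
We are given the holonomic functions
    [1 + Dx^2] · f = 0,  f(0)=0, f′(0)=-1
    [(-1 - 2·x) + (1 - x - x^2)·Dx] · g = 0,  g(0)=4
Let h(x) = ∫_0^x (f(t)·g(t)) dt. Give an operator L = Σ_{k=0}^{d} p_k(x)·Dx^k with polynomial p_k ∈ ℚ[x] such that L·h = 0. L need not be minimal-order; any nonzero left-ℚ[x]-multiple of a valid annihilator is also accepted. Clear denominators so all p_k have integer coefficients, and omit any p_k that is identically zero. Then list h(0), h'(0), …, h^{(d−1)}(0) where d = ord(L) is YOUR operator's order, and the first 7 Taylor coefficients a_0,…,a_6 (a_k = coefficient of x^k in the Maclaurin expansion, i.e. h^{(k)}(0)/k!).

L = (1 + x + x^2)·Dx + (2 + 4·x)·Dx^2 + (-1 + x + x^2)·Dx^3  (order 3).
h: a_k = 0, 0, -2, -4/3, -11/6, -34/15, -187/60, …
ICs: h(0) = 0, h′(0) = 0, h′′(0) = -4.

f: a_k = 0, -1, 0, 1/6, 0, -1/120, 0, …
g: a_k = 4, 4, 8, 12, 20, 32, 52, …
Product ⇒ symmetric product L₀, ord ≤ 2.
h=∫₀ˣh₀: take L = L₀·Dx.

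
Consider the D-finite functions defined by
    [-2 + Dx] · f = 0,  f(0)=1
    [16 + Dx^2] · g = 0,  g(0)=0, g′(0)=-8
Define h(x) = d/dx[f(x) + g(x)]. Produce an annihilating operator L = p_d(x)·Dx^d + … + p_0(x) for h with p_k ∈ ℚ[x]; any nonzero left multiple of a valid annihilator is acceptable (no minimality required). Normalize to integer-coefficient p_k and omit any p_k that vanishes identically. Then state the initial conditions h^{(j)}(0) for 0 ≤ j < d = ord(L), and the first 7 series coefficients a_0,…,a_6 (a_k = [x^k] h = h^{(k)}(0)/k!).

f: a_k = 1, 2, 2, 4/3, 2/3, 4/15, 4/45, …
g: a_k = 0, -8, 0, 64/3, 0, -256/15, 0, …
Sum ⇒ L₀ = lclm(L_f,L_g) in ℚ(x)⟨Dx⟩.
h=h₀': d/dx-closure on L₀ ⇒ L.
L = 32 - 16·Dx + 2·Dx^2 - Dx^3  (order 3).
h: a_k = -6, 4, 68, 8/3, -84, 8/15, 2056/45, …
ICs: h(0) = -6, h′(0) = 4, h′′(0) = 136.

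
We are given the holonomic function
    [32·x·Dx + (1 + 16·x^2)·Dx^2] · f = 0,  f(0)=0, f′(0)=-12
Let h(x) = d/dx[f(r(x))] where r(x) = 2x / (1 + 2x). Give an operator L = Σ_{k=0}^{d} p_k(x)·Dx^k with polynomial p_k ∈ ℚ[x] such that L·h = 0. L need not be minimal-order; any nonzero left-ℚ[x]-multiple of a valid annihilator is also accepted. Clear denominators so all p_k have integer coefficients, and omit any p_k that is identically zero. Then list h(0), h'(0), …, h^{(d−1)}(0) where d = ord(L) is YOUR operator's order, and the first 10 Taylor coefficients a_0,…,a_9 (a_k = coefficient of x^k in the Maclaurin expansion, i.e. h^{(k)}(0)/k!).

L = (4 + 136·x) + (1 + 4·x + 68·x^2)·Dx  (order 1).
h: a_k = -24, 96, 1248, -11520, -38784, 938496, -1116672, -59351040, 313337856, 2782519296, …
ICs: h(0) = -24.

f: a_k = 0, -12, 0, 64, 0, -3072/5, 0, 49152/7, 0, -262144/3, …
L₀ from L_f via x↦r, Dx↦r'^{-1}Dx.
h₀' ⇒ L via d/dx closure of L₀.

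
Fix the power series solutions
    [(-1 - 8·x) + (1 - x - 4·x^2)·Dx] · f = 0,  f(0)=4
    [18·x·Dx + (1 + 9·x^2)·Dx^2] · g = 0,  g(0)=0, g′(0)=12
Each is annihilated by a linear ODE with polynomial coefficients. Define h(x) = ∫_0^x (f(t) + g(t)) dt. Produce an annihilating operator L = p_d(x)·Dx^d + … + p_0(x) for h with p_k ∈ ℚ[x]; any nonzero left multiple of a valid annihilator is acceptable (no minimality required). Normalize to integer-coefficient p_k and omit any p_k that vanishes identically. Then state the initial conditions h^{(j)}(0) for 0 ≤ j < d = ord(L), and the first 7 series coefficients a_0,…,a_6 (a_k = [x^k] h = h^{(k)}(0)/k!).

f: a_k = 4, 4, 20, 36, 116, 260, 724, …
g: a_k = 0, 12, 0, -36, 0, 972/5, 0, …
L₀ := lclm(L_f,L_g); ord L₀ ≤ 1+2.
h=∫₀ˣh₀: take L = L₀·Dx.
L = (-90 + 360·x + 6462·x^2 + 14688·x^3 + 63936·x^4 + 31104·x^6)·Dx^2 + (36 + 294·x + 324·x^2 + 3198·x^3 + 13680·x^4 + 46080·x^5 + 3888·x^6 + 31104·x^7)·Dx^3 + (-5 - 16·x - 160·x^2 + 96·x^3 - 555·x^4 + 2304·x^5 + 4896·x^6 + 1296·x^7 + 5184·x^8)·Dx^4  (order 4).
h: a_k = 0, 4, 8, 20/3, 0, 116/5, 1136/15, …
ICs: h(0) = 0, h′(0) = 4, h′′(0) = 16, h′′′(0) = 40.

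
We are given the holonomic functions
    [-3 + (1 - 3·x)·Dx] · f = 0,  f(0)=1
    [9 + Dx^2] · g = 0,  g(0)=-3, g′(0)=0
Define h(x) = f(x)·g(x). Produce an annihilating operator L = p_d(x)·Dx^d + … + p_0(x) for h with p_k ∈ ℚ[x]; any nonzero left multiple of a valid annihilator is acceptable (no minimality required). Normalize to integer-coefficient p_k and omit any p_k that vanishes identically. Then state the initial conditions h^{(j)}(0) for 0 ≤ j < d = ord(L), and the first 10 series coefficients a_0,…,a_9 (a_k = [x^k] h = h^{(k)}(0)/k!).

f: a_k = 1, 3, 9, 27, 81, 243, 729, 2187, 6561, 19683, …
g: a_k = -3, 0, 27/2, 0, -81/8, 0, 243/80, 0, -2187/4480, 0, …
L₀ := L_f ⊗_s L_g (sym. prod.), ord ≤ 2.
L = (-9 + 27·x) + 6·Dx + (-1 + 3·x)·Dx^2  (order 2).
h: a_k = -3, -9, -27/2, -81/2, -1053/8, -3159/8, -94527/80, -283581/80, -9528759/896, -28586277/896, …
ICs: h(0) = -3, h′(0) = -9.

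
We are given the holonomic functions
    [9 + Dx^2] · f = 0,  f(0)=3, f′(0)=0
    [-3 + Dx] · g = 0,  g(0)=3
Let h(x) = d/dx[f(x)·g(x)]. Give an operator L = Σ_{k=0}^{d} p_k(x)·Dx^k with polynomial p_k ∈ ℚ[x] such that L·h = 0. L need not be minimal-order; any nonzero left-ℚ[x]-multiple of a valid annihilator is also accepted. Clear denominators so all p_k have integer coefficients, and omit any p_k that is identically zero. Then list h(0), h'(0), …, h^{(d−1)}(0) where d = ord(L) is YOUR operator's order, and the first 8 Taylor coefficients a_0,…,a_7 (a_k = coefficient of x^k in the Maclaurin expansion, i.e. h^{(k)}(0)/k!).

f: a_k = 3, 0, -27/2, 0, 81/8, 0, -243/80, 0, …
g: a_k = 3, 9, 27/2, 27/2, 81/8, 243/40, 243/80, 729/560, …
h₀=f·g: eliminate ⇒ L₀, order ≤ 2·1.
h=h₀': d/dx-closure on L₀ ⇒ L.
L = 18 - 6·Dx + Dx^2  (order 2).
h: a_k = 27, 0, -243, -486, -729/2, 0, 2187/10, 6561/35, …
ICs: h(0) = 27, h′(0) = 0.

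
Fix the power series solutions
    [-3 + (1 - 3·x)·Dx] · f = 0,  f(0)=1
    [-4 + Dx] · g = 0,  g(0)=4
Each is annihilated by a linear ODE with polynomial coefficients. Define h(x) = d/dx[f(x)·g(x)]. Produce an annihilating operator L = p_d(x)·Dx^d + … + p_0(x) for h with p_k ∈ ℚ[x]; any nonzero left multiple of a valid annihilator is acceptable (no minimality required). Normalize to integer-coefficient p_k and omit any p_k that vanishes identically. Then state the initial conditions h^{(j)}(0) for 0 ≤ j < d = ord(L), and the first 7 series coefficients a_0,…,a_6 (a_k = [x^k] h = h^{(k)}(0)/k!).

L = (58 - 168·x + 144·x^2) + (-7 + 33·x - 36·x^2)·Dx  (order 1).
h: a_k = 28, 232, 1172, 14576/3, 55172/3, 995144/15, 10453108/45, …
ICs: h(0) = 28.

f: a_k = 1, 3, 9, 27, 81, 243, 729, …
g: a_k = 4, 16, 32, 128/3, 128/3, 512/15, 1024/45, …
f·g: L₀ = L_f ⊗_s L_g, ord ≤ 1·1.
Differentiate: ansatz ord ≤ ord L₀ ⇒ L.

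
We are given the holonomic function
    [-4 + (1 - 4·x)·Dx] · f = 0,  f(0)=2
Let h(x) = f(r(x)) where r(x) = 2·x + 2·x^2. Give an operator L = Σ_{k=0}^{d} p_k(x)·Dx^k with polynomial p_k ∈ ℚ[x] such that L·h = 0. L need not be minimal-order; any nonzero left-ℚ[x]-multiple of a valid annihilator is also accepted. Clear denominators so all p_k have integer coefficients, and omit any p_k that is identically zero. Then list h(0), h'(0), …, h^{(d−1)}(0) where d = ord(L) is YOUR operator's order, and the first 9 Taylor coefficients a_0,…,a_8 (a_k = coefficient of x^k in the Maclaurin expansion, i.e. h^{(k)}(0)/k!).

L = (8 + 16·x) + (-1 + 8·x + 8·x^2)·Dx  (order 1).
h: a_k = 2, 16, 144, 1280, 11392, 101376, 902144, 8028160, 71442432, …
ICs: h(0) = 2.

f: a_k = 2, 8, 32, 128, 512, 2048, 8192, 32768, 131072, …
f∘r: x↦r, Dx↦Dx/r' in L_f ⇒ L₀.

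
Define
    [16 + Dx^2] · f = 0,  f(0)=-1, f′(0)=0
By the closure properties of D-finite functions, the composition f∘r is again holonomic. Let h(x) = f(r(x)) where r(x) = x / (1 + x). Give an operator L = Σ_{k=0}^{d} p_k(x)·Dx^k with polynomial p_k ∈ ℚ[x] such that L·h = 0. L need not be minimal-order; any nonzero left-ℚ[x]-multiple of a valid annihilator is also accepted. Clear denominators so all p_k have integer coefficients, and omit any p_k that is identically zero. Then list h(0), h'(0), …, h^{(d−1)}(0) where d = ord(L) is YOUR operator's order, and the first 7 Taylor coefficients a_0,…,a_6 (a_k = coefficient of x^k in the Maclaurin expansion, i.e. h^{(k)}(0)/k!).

f: a_k = -1, 0, 8, 0, -32/3, 0, 256/45, …
L₀ from L_f via x↦r, Dx↦r'^{-1}Dx.
L = 16 + (2 + 6·x + 6·x^2 + 2·x^3)·Dx + (1 + 4·x + 6·x^2 + 4·x^3 + x^4)·Dx^2  (order 2).
h: a_k = -1, 0, 8, -16, 40/3, 32/3, -2744/45, …
ICs: h(0) = -1, h′(0) = 0.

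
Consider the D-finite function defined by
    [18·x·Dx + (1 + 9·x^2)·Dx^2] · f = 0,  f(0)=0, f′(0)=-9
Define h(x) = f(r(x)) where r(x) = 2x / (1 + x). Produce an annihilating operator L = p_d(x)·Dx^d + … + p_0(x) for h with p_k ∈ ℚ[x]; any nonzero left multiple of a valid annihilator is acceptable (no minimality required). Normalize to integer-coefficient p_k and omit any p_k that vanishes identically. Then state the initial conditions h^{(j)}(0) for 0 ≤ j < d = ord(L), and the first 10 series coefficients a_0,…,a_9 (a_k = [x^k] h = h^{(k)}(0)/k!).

L = (2 + 74·x)·Dx + (1 + 2·x + 37·x^2)·Dx^2  (order 2).
h: a_k = 0, -18, 18, 198, -630, -16938/5, 21186, 372474/7, -681030, -320562, …
ICs: h(0) = 0, h′(0) = -18.

f: a_k = 0, -9, 0, 27, 0, -729/5, 0, 6561/7, 0, -6561, …
f∘r: x↦r, Dx↦Dx/r' in L_f ⇒ L₀.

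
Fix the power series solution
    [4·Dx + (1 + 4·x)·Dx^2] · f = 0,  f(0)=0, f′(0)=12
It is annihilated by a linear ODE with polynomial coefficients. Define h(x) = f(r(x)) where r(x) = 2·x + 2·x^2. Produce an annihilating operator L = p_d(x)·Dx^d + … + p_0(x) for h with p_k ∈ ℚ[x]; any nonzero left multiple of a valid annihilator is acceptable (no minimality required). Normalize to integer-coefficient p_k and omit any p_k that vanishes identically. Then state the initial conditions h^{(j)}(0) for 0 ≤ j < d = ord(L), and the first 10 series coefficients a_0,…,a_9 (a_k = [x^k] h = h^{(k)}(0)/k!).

f: a_k = 0, 12, -24, 64, -192, 3072/5, -2048, 49152/7, -24576, 262144/3, …
Change of var in L_f (x↦r) gives L₀.
L = (6 + 16·x + 16·x^2)·Dx + (1 + 10·x + 24·x^2 + 16·x^3)·Dx^2  (order 2).
h: a_k = 0, 24, -72, 320, -1632, 44544/5, -50688, 2076672/7, -1772544, 32276480/3, …
ICs: h(0) = 0, h′(0) = 24.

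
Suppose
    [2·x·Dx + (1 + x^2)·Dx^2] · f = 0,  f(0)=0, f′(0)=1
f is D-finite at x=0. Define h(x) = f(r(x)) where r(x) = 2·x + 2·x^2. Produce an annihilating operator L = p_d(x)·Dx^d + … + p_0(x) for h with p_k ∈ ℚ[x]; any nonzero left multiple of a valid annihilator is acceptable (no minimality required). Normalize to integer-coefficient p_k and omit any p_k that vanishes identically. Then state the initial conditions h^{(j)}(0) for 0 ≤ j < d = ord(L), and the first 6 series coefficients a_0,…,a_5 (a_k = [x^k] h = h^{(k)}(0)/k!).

L = (-2 + 8·x + 32·x^2 + 48·x^3 + 24·x^4)·Dx + (1 + 2·x + 4·x^2 + 16·x^3 + 20·x^4 + 8·x^5)·Dx^2  (order 2).
h: a_k = 0, 2, 2, -8/3, -8, -8/5, …
ICs: h(0) = 0, h′(0) = 2.

f: a_k = 0, 1, 0, -1/3, 0, 1/5, …
f∘r: x↦r, Dx↦Dx/r' in L_f ⇒ L₀.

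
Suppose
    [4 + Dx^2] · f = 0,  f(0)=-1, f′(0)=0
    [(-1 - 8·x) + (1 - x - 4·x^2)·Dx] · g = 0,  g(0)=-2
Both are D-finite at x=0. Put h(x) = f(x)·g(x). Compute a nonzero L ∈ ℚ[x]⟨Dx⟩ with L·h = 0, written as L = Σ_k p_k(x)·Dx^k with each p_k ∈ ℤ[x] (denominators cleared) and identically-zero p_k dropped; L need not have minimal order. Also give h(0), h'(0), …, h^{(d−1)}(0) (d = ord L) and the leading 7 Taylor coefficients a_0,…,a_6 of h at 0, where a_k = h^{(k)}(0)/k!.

L = (4 + 4·x + 16·x^2) + (2 + 16·x)·Dx + (-1 + x + 4·x^2)·Dx^2  (order 2).
h: a_k = 2, 2, 6, 14, 118/3, 286/3, 11362/45, …
ICs: h(0) = 2, h′(0) = 2.

f: a_k = -1, 0, 2, 0, -2/3, 0, 4/45, …
g: a_k = -2, -2, -10, -18, -58, -130, -362, …
Product ⇒ symmetric product L₀, ord ≤ 2.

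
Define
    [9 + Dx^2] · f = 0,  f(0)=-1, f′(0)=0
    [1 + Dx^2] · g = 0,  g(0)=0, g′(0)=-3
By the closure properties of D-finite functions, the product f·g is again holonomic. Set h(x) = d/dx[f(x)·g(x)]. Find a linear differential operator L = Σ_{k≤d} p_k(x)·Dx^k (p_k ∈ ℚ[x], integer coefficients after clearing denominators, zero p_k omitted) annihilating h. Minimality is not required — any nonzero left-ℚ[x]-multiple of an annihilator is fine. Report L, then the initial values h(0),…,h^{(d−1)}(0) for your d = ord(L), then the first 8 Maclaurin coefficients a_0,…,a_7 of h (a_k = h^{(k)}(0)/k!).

L = 64 + 20·Dx^2 + Dx^4  (order 4).
h: a_k = 3, 0, -42, 0, 62, 0, -508/15, 0, …
ICs: h(0) = 3, h′(0) = 0, h′′(0) = -84, h′′′(0) = 0.

f: a_k = -1, 0, 9/2, 0, -27/8, 0, 81/80, 0, …
g: a_k = 0, -3, 0, 1/2, 0, -1/40, 0, 1/1680, …
L₀ := L_f ⊗_s L_g (sym. prod.), ord ≤ 4.
Derive L from L₀ (diff closure).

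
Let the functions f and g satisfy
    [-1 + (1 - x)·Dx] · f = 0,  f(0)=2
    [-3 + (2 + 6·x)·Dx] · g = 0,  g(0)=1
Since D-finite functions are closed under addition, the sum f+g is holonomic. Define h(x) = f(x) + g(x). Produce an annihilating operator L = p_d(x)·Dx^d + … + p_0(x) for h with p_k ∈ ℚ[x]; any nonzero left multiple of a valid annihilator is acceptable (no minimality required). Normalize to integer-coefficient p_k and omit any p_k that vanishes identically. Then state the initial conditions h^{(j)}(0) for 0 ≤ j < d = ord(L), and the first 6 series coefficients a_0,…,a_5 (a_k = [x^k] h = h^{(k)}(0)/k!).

L = (-21 - 27·x) + (17 + 30·x + 81·x^2)·Dx + (2 - 14·x - 42·x^2 + 54·x^3)·Dx^2  (order 2).
h: a_k = 3, 7/2, 7/8, 59/16, -149/128, 2213/256, …
ICs: h(0) = 3, h′(0) = 7/2.

f: a_k = 2, 2, 2, 2, 2, 2, …
g: a_k = 1, 3/2, -9/8, 27/16, -405/128, 1701/256, …
h₀=f+g: left-lcm gives L₀, ord ≤ 2.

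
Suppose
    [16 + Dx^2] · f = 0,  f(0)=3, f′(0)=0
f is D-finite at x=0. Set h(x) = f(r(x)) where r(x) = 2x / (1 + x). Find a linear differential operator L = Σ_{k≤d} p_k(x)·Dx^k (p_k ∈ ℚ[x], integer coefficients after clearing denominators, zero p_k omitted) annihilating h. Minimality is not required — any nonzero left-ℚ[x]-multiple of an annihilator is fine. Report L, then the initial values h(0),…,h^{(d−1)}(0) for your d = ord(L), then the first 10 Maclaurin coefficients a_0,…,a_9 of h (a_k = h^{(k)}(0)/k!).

L = 64 + (2 + 6·x + 6·x^2 + 2·x^3)·Dx + (1 + 4·x + 6·x^2 + 4·x^3 + x^4)·Dx^2  (order 2).
h: a_k = 3, 0, -96, 192, 224, -1664, 53216/15, -15552/5, -466336/105, 2444032/105, …
ICs: h(0) = 3, h′(0) = 0.

f: a_k = 3, 0, -24, 0, 32, 0, -256/15, 0, 512/105, 0, …
L₀ from L_f via x↦r, Dx↦r'^{-1}Dx.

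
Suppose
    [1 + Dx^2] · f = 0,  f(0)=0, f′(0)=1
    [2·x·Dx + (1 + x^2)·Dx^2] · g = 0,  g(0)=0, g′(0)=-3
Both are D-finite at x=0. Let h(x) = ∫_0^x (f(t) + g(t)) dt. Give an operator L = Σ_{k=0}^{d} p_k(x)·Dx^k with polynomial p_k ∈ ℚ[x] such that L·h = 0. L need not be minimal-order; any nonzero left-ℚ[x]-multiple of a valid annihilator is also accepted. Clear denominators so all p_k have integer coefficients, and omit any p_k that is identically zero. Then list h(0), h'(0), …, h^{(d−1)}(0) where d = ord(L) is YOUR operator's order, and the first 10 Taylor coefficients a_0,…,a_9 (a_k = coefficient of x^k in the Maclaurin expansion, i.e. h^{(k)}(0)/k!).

L = (-22·x + 28·x^3 + 2·x^5)·Dx^2 + (-1 + 7·x^2 + 9·x^4 + x^6)·Dx^3 + (-22·x + 28·x^3 + 2·x^5)·Dx^4 + (-1 + 7·x^2 + 9·x^4 + x^6)·Dx^5  (order 5).
h: a_k = 0, 0, -1, 0, 5/24, 0, -71/720, 0, 2159/40320, 0, …
ICs: h(0) = 0, h′(0) = 0, h′′(0) = -2, h′′′(0) = 0, h′′′′(0) = 5.

f: a_k = 0, 1, 0, -1/6, 0, 1/120, 0, -1/5040, 0, 1/362880, …
g: a_k = 0, -3, 0, 1, 0, -3/5, 0, 3/7, 0, -1/3, …
L₀ := lclm(L_f,L_g); ord L₀ ≤ 2+2.
∫: right-multiply L₀ by Dx.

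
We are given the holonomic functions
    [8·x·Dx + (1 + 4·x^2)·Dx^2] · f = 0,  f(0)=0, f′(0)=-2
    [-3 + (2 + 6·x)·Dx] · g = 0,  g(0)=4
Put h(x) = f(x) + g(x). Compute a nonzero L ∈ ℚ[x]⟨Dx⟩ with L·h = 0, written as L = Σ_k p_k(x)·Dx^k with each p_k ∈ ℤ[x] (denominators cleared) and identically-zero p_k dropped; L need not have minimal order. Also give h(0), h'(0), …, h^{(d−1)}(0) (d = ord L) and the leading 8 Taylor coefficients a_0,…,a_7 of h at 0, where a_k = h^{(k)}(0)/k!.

L = (-48 - 360·x + 576·x^2 + 864·x^3)·Dx + (-59 - 192·x - 120·x^2 + 2304·x^3 + 3024·x^4)·Dx^2 + (-6 + 14·x + 144·x^2 + 272·x^3 + 672·x^4 + 864·x^5)·Dx^3  (order 3).
h: a_k = 4, 4, -9/2, 113/12, -405/32, 6457/320, -15309/256, 570733/3584, …
ICs: h(0) = 4, h′(0) = 4, h′′(0) = -9.

f: a_k = 0, -2, 0, 8/3, 0, -32/5, 0, 128/7, …
g: a_k = 4, 6, -9/2, 27/4, -405/32, 1701/64, -15309/256, 72171/512, …
Weyl lclm of L_f,L_g ⇒ L₀ (ord ≤ 3).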